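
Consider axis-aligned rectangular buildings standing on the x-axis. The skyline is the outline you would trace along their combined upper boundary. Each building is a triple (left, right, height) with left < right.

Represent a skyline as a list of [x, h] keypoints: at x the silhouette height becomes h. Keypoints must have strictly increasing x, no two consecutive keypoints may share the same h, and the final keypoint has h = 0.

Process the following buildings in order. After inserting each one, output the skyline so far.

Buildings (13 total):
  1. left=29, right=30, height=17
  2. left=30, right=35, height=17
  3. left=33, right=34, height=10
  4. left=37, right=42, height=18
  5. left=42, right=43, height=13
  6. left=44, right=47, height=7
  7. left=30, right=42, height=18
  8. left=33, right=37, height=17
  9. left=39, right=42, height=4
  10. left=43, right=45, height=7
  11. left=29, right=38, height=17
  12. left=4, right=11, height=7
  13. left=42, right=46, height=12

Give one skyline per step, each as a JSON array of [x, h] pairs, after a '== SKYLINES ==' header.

== SKYLINES ==
[[29,17],[30,0]]
[[29,17],[35,0]]
[[29,17],[35,0]]
[[29,17],[35,0],[37,18],[42,0]]
[[29,17],[35,0],[37,18],[42,13],[43,0]]
[[29,17],[35,0],[37,18],[42,13],[43,0],[44,7],[47,0]]
[[29,17],[30,18],[42,13],[43,0],[44,7],[47,0]]
[[29,17],[30,18],[42,13],[43,0],[44,7],[47,0]]
[[29,17],[30,18],[42,13],[43,0],[44,7],[47,0]]
[[29,17],[30,18],[42,13],[43,7],[47,0]]
[[29,17],[30,18],[42,13],[43,7],[47,0]]
[[4,7],[11,0],[29,17],[30,18],[42,13],[43,7],[47,0]]
[[4,7],[11,0],[29,17],[30,18],[42,13],[43,12],[46,7],[47,0]]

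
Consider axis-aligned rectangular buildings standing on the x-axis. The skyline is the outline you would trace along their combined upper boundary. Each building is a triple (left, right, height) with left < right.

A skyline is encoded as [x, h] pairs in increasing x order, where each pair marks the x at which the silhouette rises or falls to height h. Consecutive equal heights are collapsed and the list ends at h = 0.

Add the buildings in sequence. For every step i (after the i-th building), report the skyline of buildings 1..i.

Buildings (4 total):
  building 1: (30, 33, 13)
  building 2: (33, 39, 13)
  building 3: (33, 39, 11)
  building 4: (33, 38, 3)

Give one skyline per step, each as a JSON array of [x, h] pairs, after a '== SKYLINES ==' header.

== SKYLINES ==
[[30,13],[33,0]]
[[30,13],[39,0]]
[[30,13],[39,0]]
[[30,13],[39,0]]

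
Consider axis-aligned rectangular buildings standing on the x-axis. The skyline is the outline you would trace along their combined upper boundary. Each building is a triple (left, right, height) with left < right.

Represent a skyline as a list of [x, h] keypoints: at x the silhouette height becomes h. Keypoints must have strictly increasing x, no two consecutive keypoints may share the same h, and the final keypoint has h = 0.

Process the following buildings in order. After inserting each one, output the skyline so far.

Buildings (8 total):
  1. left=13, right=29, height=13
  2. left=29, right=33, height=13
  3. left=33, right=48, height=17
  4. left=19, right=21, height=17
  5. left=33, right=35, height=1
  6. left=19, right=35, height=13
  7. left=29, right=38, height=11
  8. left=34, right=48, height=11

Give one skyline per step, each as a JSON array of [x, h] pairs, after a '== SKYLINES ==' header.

== SKYLINES ==
[[13,13],[29,0]]
[[13,13],[33,0]]
[[13,13],[33,17],[48,0]]
[[13,13],[19,17],[21,13],[33,17],[48,0]]
[[13,13],[19,17],[21,13],[33,17],[48,0]]
[[13,13],[19,17],[21,13],[33,17],[48,0]]
[[13,13],[19,17],[21,13],[33,17],[48,0]]
[[13,13],[19,17],[21,13],[33,17],[48,0]]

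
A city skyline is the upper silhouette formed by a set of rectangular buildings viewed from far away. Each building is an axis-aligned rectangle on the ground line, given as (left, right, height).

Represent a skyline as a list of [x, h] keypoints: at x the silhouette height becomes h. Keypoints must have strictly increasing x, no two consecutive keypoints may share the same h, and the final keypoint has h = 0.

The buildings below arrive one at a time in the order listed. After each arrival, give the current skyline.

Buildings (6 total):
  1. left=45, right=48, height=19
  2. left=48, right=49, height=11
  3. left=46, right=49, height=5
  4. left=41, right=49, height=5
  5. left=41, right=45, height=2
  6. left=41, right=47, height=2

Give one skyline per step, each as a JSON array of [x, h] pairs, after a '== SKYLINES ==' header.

== SKYLINES ==
[[45,19],[48,0]]
[[45,19],[48,11],[49,0]]
[[45,19],[48,11],[49,0]]
[[41,5],[45,19],[48,11],[49,0]]
[[41,5],[45,19],[48,11],[49,0]]
[[41,5],[45,19],[48,11],[49,0]]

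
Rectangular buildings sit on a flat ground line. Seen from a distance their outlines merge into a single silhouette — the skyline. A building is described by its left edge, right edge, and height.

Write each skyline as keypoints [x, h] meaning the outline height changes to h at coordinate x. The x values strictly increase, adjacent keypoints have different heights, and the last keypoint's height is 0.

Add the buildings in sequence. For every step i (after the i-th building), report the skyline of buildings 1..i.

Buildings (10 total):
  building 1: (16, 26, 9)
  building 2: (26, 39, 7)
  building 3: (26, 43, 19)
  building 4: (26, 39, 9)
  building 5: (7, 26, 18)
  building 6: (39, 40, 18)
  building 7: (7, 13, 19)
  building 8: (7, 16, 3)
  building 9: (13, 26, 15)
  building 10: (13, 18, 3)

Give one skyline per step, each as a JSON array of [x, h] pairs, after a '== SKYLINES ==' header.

== SKYLINES ==
[[16,9],[26,0]]
[[16,9],[26,7],[39,0]]
[[16,9],[26,19],[43,0]]
[[16,9],[26,19],[43,0]]
[[7,18],[26,19],[43,0]]
[[7,18],[26,19],[43,0]]
[[7,19],[13,18],[26,19],[43,0]]
[[7,19],[13,18],[26,19],[43,0]]
[[7,19],[13,18],[26,19],[43,0]]
[[7,19],[13,18],[26,19],[43,0]]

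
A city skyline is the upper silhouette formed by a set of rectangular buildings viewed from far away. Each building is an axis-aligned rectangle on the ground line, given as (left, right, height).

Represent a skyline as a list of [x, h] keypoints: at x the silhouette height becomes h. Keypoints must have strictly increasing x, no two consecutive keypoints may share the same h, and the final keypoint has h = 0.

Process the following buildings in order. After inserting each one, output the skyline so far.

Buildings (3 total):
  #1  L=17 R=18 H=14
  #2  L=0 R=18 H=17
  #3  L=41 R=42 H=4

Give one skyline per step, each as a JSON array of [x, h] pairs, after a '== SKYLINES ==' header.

== SKYLINES ==
[[17,14],[18,0]]
[[0,17],[18,0]]
[[0,17],[18,0],[41,4],[42,0]]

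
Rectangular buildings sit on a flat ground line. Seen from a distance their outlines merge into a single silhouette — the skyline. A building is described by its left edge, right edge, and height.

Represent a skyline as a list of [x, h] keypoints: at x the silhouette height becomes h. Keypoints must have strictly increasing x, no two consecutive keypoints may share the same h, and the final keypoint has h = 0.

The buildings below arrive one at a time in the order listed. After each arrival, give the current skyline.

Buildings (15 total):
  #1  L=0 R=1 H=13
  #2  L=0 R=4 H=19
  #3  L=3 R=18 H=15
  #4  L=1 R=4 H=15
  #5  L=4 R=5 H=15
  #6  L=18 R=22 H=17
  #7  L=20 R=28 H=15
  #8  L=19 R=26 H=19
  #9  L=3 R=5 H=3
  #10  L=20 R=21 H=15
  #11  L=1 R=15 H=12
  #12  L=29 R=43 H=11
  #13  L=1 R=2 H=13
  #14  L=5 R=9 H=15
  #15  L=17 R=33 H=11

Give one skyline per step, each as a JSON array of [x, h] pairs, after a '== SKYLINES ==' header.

== SKYLINES ==
[[0,13],[1,0]]
[[0,19],[4,0]]
[[0,19],[4,15],[18,0]]
[[0,19],[4,15],[18,0]]
[[0,19],[4,15],[18,0]]
[[0,19],[4,15],[18,17],[22,0]]
[[0,19],[4,15],[18,17],[22,15],[28,0]]
[[0,19],[4,15],[18,17],[19,19],[26,15],[28,0]]
[[0,19],[4,15],[18,17],[19,19],[26,15],[28,0]]
[[0,19],[4,15],[18,17],[19,19],[26,15],[28,0]]
[[0,19],[4,15],[18,17],[19,19],[26,15],[28,0]]
[[0,19],[4,15],[18,17],[19,19],[26,15],[28,0],[29,11],[43,0]]
[[0,19],[4,15],[18,17],[19,19],[26,15],[28,0],[29,11],[43,0]]
[[0,19],[4,15],[18,17],[19,19],[26,15],[28,0],[29,11],[43,0]]
[[0,19],[4,15],[18,17],[19,19],[26,15],[28,11],[43,0]]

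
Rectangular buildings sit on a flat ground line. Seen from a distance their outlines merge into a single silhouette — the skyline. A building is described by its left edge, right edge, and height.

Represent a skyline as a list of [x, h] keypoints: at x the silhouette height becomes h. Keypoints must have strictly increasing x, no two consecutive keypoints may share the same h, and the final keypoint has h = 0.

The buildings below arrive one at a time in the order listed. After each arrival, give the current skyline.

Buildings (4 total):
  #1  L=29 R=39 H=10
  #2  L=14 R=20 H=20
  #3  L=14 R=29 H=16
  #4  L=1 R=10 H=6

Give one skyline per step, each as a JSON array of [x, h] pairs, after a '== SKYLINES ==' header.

== SKYLINES ==
[[29,10],[39,0]]
[[14,20],[20,0],[29,10],[39,0]]
[[14,20],[20,16],[29,10],[39,0]]
[[1,6],[10,0],[14,20],[20,16],[29,10],[39,0]]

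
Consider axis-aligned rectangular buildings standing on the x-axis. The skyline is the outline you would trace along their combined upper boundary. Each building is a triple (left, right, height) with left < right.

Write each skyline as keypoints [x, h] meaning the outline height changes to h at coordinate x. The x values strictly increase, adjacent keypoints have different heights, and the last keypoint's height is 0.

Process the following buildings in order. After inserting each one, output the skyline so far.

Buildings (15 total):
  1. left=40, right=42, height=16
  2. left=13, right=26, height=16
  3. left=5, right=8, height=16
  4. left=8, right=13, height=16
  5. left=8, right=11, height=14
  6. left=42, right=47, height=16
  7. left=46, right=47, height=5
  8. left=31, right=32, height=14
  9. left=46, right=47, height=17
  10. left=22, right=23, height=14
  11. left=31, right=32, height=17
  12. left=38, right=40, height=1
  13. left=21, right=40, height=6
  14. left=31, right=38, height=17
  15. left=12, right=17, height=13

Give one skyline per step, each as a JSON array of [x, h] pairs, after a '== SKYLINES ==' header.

== SKYLINES ==
[[40,16],[42,0]]
[[13,16],[26,0],[40,16],[42,0]]
[[5,16],[8,0],[13,16],[26,0],[40,16],[42,0]]
[[5,16],[26,0],[40,16],[42,0]]
[[5,16],[26,0],[40,16],[42,0]]
[[5,16],[26,0],[40,16],[47,0]]
[[5,16],[26,0],[40,16],[47,0]]
[[5,16],[26,0],[31,14],[32,0],[40,16],[47,0]]
[[5,16],[26,0],[31,14],[32,0],[40,16],[46,17],[47,0]]
[[5,16],[26,0],[31,14],[32,0],[40,16],[46,17],[47,0]]
[[5,16],[26,0],[31,17],[32,0],[40,16],[46,17],[47,0]]
[[5,16],[26,0],[31,17],[32,0],[38,1],[40,16],[46,17],[47,0]]
[[5,16],[26,6],[31,17],[32,6],[40,16],[46,17],[47,0]]
[[5,16],[26,6],[31,17],[38,6],[40,16],[46,17],[47,0]]
[[5,16],[26,6],[31,17],[38,6],[40,16],[46,17],[47,0]]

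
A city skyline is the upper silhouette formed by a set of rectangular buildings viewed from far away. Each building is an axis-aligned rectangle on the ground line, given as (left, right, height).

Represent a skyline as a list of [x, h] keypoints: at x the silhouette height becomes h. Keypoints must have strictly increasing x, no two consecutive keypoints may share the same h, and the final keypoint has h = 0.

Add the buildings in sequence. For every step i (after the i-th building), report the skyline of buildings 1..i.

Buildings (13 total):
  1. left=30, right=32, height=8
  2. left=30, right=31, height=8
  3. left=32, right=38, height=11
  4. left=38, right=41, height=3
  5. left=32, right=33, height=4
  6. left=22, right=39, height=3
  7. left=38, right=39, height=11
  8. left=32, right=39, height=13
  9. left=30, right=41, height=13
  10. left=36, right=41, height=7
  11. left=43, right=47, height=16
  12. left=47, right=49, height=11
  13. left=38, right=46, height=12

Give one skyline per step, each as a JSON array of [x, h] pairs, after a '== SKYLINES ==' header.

== SKYLINES ==
[[30,8],[32,0]]
[[30,8],[32,0]]
[[30,8],[32,11],[38,0]]
[[30,8],[32,11],[38,3],[41,0]]
[[30,8],[32,11],[38,3],[41,0]]
[[22,3],[30,8],[32,11],[38,3],[41,0]]
[[22,3],[30,8],[32,11],[39,3],[41,0]]
[[22,3],[30,8],[32,13],[39,3],[41,0]]
[[22,3],[30,13],[41,0]]
[[22,3],[30,13],[41,0]]
[[22,3],[30,13],[41,0],[43,16],[47,0]]
[[22,3],[30,13],[41,0],[43,16],[47,11],[49,0]]
[[22,3],[30,13],[41,12],[43,16],[47,11],[49,0]]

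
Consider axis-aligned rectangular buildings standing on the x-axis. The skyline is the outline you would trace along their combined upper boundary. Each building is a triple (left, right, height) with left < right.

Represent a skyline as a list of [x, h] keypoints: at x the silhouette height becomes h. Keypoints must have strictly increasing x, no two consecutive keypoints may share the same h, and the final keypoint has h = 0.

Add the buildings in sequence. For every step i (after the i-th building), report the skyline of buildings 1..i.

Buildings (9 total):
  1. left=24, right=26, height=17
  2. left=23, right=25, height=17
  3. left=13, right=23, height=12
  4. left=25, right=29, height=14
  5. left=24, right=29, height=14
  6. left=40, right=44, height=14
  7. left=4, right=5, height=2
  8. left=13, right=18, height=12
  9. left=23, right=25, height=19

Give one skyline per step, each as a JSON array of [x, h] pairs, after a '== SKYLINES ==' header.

== SKYLINES ==
[[24,17],[26,0]]
[[23,17],[26,0]]
[[13,12],[23,17],[26,0]]
[[13,12],[23,17],[26,14],[29,0]]
[[13,12],[23,17],[26,14],[29,0]]
[[13,12],[23,17],[26,14],[29,0],[40,14],[44,0]]
[[4,2],[5,0],[13,12],[23,17],[26,14],[29,0],[40,14],[44,0]]
[[4,2],[5,0],[13,12],[23,17],[26,14],[29,0],[40,14],[44,0]]
[[4,2],[5,0],[13,12],[23,19],[25,17],[26,14],[29,0],[40,14],[44,0]]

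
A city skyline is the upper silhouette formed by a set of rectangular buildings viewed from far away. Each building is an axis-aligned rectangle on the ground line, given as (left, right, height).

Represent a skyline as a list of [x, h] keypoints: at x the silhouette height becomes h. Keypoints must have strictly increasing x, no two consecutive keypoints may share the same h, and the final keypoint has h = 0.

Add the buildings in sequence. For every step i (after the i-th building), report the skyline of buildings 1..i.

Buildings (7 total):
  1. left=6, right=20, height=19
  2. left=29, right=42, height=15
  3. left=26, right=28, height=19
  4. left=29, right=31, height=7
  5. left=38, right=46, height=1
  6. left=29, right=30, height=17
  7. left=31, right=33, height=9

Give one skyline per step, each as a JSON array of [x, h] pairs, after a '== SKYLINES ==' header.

== SKYLINES ==
[[6,19],[20,0]]
[[6,19],[20,0],[29,15],[42,0]]
[[6,19],[20,0],[26,19],[28,0],[29,15],[42,0]]
[[6,19],[20,0],[26,19],[28,0],[29,15],[42,0]]
[[6,19],[20,0],[26,19],[28,0],[29,15],[42,1],[46,0]]
[[6,19],[20,0],[26,19],[28,0],[29,17],[30,15],[42,1],[46,0]]
[[6,19],[20,0],[26,19],[28,0],[29,17],[30,15],[42,1],[46,0]]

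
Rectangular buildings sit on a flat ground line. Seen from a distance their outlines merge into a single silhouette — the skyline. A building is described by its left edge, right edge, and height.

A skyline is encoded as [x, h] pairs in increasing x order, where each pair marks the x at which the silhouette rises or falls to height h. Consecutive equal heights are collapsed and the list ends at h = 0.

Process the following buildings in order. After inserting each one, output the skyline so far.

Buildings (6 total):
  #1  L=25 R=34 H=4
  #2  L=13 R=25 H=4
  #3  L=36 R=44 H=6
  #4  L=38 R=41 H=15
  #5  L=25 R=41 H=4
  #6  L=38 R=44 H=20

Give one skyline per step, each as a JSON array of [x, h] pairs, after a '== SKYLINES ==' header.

== SKYLINES ==
[[25,4],[34,0]]
[[13,4],[34,0]]
[[13,4],[34,0],[36,6],[44,0]]
[[13,4],[34,0],[36,6],[38,15],[41,6],[44,0]]
[[13,4],[36,6],[38,15],[41,6],[44,0]]
[[13,4],[36,6],[38,20],[44,0]]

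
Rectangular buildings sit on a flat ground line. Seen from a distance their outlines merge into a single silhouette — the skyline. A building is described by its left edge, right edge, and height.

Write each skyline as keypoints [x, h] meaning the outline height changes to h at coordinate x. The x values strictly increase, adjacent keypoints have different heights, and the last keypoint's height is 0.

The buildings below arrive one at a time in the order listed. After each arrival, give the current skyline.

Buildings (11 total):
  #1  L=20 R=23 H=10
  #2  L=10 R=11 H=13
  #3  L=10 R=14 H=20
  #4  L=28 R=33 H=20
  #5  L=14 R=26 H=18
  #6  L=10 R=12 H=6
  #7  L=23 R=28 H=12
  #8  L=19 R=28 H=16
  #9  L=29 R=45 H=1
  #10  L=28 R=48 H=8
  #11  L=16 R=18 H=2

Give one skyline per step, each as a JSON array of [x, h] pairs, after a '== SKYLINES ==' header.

== SKYLINES ==
[[20,10],[23,0]]
[[10,13],[11,0],[20,10],[23,0]]
[[10,20],[14,0],[20,10],[23,0]]
[[10,20],[14,0],[20,10],[23,0],[28,20],[33,0]]
[[10,20],[14,18],[26,0],[28,20],[33,0]]
[[10,20],[14,18],[26,0],[28,20],[33,0]]
[[10,20],[14,18],[26,12],[28,20],[33,0]]
[[10,20],[14,18],[26,16],[28,20],[33,0]]
[[10,20],[14,18],[26,16],[28,20],[33,1],[45,0]]
[[10,20],[14,18],[26,16],[28,20],[33,8],[48,0]]
[[10,20],[14,18],[26,16],[28,20],[33,8],[48,0]]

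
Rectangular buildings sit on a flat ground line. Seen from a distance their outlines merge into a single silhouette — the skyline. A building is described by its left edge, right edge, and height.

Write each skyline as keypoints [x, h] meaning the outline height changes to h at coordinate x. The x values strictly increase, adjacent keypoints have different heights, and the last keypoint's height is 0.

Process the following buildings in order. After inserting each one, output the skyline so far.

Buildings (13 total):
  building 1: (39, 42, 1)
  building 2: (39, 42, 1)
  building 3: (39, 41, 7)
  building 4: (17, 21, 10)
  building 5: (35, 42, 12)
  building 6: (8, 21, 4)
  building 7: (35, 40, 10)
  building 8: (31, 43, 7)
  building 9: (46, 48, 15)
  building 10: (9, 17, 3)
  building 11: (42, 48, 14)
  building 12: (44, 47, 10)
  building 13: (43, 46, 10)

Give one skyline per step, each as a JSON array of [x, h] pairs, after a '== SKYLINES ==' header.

== SKYLINES ==
[[39,1],[42,0]]
[[39,1],[42,0]]
[[39,7],[41,1],[42,0]]
[[17,10],[21,0],[39,7],[41,1],[42,0]]
[[17,10],[21,0],[35,12],[42,0]]
[[8,4],[17,10],[21,0],[35,12],[42,0]]
[[8,4],[17,10],[21,0],[35,12],[42,0]]
[[8,4],[17,10],[21,0],[31,7],[35,12],[42,7],[43,0]]
[[8,4],[17,10],[21,0],[31,7],[35,12],[42,7],[43,0],[46,15],[48,0]]
[[8,4],[17,10],[21,0],[31,7],[35,12],[42,7],[43,0],[46,15],[48,0]]
[[8,4],[17,10],[21,0],[31,7],[35,12],[42,14],[46,15],[48,0]]
[[8,4],[17,10],[21,0],[31,7],[35,12],[42,14],[46,15],[48,0]]
[[8,4],[17,10],[21,0],[31,7],[35,12],[42,14],[46,15],[48,0]]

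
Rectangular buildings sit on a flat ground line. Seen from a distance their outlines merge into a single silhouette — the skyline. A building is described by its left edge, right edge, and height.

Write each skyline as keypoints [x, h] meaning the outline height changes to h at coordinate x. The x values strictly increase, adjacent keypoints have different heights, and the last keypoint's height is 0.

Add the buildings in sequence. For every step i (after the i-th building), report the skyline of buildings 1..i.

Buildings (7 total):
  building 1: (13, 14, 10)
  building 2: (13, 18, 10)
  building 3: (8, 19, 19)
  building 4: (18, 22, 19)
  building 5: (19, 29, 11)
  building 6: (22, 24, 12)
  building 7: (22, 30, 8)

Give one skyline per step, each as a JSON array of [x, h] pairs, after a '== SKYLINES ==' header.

== SKYLINES ==
[[13,10],[14,0]]
[[13,10],[18,0]]
[[8,19],[19,0]]
[[8,19],[22,0]]
[[8,19],[22,11],[29,0]]
[[8,19],[22,12],[24,11],[29,0]]
[[8,19],[22,12],[24,11],[29,8],[30,0]]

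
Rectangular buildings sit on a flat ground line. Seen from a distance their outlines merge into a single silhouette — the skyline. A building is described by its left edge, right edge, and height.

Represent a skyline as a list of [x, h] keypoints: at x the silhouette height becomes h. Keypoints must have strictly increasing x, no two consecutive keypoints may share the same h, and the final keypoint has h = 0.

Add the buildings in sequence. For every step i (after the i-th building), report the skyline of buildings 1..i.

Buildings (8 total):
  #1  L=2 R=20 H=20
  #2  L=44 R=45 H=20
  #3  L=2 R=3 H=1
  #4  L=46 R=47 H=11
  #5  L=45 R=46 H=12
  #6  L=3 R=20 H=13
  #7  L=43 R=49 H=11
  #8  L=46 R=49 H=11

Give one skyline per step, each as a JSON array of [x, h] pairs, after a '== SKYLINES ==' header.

== SKYLINES ==
[[2,20],[20,0]]
[[2,20],[20,0],[44,20],[45,0]]
[[2,20],[20,0],[44,20],[45,0]]
[[2,20],[20,0],[44,20],[45,0],[46,11],[47,0]]
[[2,20],[20,0],[44,20],[45,12],[46,11],[47,0]]
[[2,20],[20,0],[44,20],[45,12],[46,11],[47,0]]
[[2,20],[20,0],[43,11],[44,20],[45,12],[46,11],[49,0]]
[[2,20],[20,0],[43,11],[44,20],[45,12],[46,11],[49,0]]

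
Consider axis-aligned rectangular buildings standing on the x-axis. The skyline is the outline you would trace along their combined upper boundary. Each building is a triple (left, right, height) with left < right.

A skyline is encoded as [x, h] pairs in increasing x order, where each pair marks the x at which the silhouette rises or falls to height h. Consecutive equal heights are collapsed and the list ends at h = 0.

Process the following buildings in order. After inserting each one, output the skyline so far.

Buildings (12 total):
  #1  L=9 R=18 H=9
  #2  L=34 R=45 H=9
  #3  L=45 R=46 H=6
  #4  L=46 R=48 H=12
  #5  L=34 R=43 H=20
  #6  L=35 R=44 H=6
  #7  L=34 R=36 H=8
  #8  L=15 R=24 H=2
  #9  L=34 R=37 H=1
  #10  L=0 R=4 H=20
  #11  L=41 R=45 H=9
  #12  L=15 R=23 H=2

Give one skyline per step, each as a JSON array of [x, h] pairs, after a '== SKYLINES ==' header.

== SKYLINES ==
[[9,9],[18,0]]
[[9,9],[18,0],[34,9],[45,0]]
[[9,9],[18,0],[34,9],[45,6],[46,0]]
[[9,9],[18,0],[34,9],[45,6],[46,12],[48,0]]
[[9,9],[18,0],[34,20],[43,9],[45,6],[46,12],[48,0]]
[[9,9],[18,0],[34,20],[43,9],[45,6],[46,12],[48,0]]
[[9,9],[18,0],[34,20],[43,9],[45,6],[46,12],[48,0]]
[[9,9],[18,2],[24,0],[34,20],[43,9],[45,6],[46,12],[48,0]]
[[9,9],[18,2],[24,0],[34,20],[43,9],[45,6],[46,12],[48,0]]
[[0,20],[4,0],[9,9],[18,2],[24,0],[34,20],[43,9],[45,6],[46,12],[48,0]]
[[0,20],[4,0],[9,9],[18,2],[24,0],[34,20],[43,9],[45,6],[46,12],[48,0]]
[[0,20],[4,0],[9,9],[18,2],[24,0],[34,20],[43,9],[45,6],[46,12],[48,0]]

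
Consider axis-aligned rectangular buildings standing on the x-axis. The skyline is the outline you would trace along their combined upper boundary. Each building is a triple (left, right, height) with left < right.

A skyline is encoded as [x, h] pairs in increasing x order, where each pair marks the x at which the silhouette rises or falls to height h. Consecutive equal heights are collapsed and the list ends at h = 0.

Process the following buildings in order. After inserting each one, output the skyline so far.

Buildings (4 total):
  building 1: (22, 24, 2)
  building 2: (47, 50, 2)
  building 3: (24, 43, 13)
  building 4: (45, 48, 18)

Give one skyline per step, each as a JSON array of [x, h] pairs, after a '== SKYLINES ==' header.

== SKYLINES ==
[[22,2],[24,0]]
[[22,2],[24,0],[47,2],[50,0]]
[[22,2],[24,13],[43,0],[47,2],[50,0]]
[[22,2],[24,13],[43,0],[45,18],[48,2],[50,0]]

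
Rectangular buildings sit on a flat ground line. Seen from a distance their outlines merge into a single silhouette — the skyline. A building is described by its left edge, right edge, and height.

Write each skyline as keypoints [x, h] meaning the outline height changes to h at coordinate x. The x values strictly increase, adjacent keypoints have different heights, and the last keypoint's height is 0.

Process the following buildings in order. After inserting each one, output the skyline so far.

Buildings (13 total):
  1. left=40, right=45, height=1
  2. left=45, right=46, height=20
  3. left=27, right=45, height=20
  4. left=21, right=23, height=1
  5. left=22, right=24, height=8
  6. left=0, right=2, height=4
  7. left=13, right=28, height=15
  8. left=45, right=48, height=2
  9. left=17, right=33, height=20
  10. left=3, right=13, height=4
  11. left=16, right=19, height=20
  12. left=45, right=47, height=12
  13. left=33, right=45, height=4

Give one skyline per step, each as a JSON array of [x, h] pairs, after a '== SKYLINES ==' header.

== SKYLINES ==
[[40,1],[45,0]]
[[40,1],[45,20],[46,0]]
[[27,20],[46,0]]
[[21,1],[23,0],[27,20],[46,0]]
[[21,1],[22,8],[24,0],[27,20],[46,0]]
[[0,4],[2,0],[21,1],[22,8],[24,0],[27,20],[46,0]]
[[0,4],[2,0],[13,15],[27,20],[46,0]]
[[0,4],[2,0],[13,15],[27,20],[46,2],[48,0]]
[[0,4],[2,0],[13,15],[17,20],[46,2],[48,0]]
[[0,4],[2,0],[3,4],[13,15],[17,20],[46,2],[48,0]]
[[0,4],[2,0],[3,4],[13,15],[16,20],[46,2],[48,0]]
[[0,4],[2,0],[3,4],[13,15],[16,20],[46,12],[47,2],[48,0]]
[[0,4],[2,0],[3,4],[13,15],[16,20],[46,12],[47,2],[48,0]]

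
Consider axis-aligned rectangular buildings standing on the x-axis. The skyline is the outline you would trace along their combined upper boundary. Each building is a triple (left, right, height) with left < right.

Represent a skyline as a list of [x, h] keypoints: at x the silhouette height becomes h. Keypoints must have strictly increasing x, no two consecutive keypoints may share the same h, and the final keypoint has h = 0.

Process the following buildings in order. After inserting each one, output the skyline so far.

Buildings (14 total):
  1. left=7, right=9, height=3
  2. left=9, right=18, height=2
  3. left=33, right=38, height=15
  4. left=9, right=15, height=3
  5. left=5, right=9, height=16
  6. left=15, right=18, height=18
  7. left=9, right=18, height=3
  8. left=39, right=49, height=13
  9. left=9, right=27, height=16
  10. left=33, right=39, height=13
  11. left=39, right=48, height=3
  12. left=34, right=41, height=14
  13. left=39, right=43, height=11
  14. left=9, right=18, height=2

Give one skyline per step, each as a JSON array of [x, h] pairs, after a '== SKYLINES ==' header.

== SKYLINES ==
[[7,3],[9,0]]
[[7,3],[9,2],[18,0]]
[[7,3],[9,2],[18,0],[33,15],[38,0]]
[[7,3],[15,2],[18,0],[33,15],[38,0]]
[[5,16],[9,3],[15,2],[18,0],[33,15],[38,0]]
[[5,16],[9,3],[15,18],[18,0],[33,15],[38,0]]
[[5,16],[9,3],[15,18],[18,0],[33,15],[38,0]]
[[5,16],[9,3],[15,18],[18,0],[33,15],[38,0],[39,13],[49,0]]
[[5,16],[15,18],[18,16],[27,0],[33,15],[38,0],[39,13],[49,0]]
[[5,16],[15,18],[18,16],[27,0],[33,15],[38,13],[49,0]]
[[5,16],[15,18],[18,16],[27,0],[33,15],[38,13],[49,0]]
[[5,16],[15,18],[18,16],[27,0],[33,15],[38,14],[41,13],[49,0]]
[[5,16],[15,18],[18,16],[27,0],[33,15],[38,14],[41,13],[49,0]]
[[5,16],[15,18],[18,16],[27,0],[33,15],[38,14],[41,13],[49,0]]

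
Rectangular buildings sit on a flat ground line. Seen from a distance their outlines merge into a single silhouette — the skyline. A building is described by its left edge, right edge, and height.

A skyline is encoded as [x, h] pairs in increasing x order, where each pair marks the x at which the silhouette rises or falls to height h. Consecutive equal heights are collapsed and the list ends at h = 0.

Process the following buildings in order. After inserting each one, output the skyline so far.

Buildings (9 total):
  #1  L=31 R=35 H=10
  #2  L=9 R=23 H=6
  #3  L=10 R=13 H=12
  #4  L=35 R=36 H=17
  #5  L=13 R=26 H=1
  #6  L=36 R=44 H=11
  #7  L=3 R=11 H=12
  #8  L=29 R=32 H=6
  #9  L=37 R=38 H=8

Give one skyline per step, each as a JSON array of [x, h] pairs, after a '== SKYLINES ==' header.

== SKYLINES ==
[[31,10],[35,0]]
[[9,6],[23,0],[31,10],[35,0]]
[[9,6],[10,12],[13,6],[23,0],[31,10],[35,0]]
[[9,6],[10,12],[13,6],[23,0],[31,10],[35,17],[36,0]]
[[9,6],[10,12],[13,6],[23,1],[26,0],[31,10],[35,17],[36,0]]
[[9,6],[10,12],[13,6],[23,1],[26,0],[31,10],[35,17],[36,11],[44,0]]
[[3,12],[13,6],[23,1],[26,0],[31,10],[35,17],[36,11],[44,0]]
[[3,12],[13,6],[23,1],[26,0],[29,6],[31,10],[35,17],[36,11],[44,0]]
[[3,12],[13,6],[23,1],[26,0],[29,6],[31,10],[35,17],[36,11],[44,0]]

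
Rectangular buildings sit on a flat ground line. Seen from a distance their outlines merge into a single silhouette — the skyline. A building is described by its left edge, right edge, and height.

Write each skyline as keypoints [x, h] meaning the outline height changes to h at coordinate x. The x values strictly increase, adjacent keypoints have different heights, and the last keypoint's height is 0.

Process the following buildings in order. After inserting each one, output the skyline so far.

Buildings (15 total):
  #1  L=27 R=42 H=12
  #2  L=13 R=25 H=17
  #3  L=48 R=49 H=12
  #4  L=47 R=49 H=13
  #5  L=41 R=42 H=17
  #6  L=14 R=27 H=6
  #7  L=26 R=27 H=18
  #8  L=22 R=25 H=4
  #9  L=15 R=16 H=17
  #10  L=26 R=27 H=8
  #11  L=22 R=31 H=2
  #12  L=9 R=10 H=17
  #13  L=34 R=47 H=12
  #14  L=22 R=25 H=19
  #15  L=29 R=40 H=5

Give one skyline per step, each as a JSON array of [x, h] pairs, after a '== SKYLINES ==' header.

== SKYLINES ==
[[27,12],[42,0]]
[[13,17],[25,0],[27,12],[42,0]]
[[13,17],[25,0],[27,12],[42,0],[48,12],[49,0]]
[[13,17],[25,0],[27,12],[42,0],[47,13],[49,0]]
[[13,17],[25,0],[27,12],[41,17],[42,0],[47,13],[49,0]]
[[13,17],[25,6],[27,12],[41,17],[42,0],[47,13],[49,0]]
[[13,17],[25,6],[26,18],[27,12],[41,17],[42,0],[47,13],[49,0]]
[[13,17],[25,6],[26,18],[27,12],[41,17],[42,0],[47,13],[49,0]]
[[13,17],[25,6],[26,18],[27,12],[41,17],[42,0],[47,13],[49,0]]
[[13,17],[25,6],[26,18],[27,12],[41,17],[42,0],[47,13],[49,0]]
[[13,17],[25,6],[26,18],[27,12],[41,17],[42,0],[47,13],[49,0]]
[[9,17],[10,0],[13,17],[25,6],[26,18],[27,12],[41,17],[42,0],[47,13],[49,0]]
[[9,17],[10,0],[13,17],[25,6],[26,18],[27,12],[41,17],[42,12],[47,13],[49,0]]
[[9,17],[10,0],[13,17],[22,19],[25,6],[26,18],[27,12],[41,17],[42,12],[47,13],[49,0]]
[[9,17],[10,0],[13,17],[22,19],[25,6],[26,18],[27,12],[41,17],[42,12],[47,13],[49,0]]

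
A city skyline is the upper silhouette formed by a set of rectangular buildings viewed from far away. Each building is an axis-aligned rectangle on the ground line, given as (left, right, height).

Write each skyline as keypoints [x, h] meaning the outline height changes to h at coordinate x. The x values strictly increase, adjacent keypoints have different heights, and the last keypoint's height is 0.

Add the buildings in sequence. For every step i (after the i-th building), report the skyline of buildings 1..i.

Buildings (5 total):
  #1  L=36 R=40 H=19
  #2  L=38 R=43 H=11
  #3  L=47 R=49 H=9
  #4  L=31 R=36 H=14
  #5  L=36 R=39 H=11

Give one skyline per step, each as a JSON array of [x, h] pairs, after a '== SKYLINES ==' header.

== SKYLINES ==
[[36,19],[40,0]]
[[36,19],[40,11],[43,0]]
[[36,19],[40,11],[43,0],[47,9],[49,0]]
[[31,14],[36,19],[40,11],[43,0],[47,9],[49,0]]
[[31,14],[36,19],[40,11],[43,0],[47,9],[49,0]]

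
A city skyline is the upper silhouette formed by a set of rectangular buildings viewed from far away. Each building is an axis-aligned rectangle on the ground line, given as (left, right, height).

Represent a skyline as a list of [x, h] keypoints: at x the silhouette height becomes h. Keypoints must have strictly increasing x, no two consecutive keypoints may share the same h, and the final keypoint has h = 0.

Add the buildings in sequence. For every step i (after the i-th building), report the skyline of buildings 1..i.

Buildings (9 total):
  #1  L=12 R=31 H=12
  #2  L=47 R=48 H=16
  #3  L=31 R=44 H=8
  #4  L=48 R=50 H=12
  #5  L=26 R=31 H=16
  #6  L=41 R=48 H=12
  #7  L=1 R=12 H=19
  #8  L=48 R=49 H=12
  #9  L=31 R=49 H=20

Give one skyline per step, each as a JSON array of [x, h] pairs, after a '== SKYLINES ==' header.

== SKYLINES ==
[[12,12],[31,0]]
[[12,12],[31,0],[47,16],[48,0]]
[[12,12],[31,8],[44,0],[47,16],[48,0]]
[[12,12],[31,8],[44,0],[47,16],[48,12],[50,0]]
[[12,12],[26,16],[31,8],[44,0],[47,16],[48,12],[50,0]]
[[12,12],[26,16],[31,8],[41,12],[47,16],[48,12],[50,0]]
[[1,19],[12,12],[26,16],[31,8],[41,12],[47,16],[48,12],[50,0]]
[[1,19],[12,12],[26,16],[31,8],[41,12],[47,16],[48,12],[50,0]]
[[1,19],[12,12],[26,16],[31,20],[49,12],[50,0]]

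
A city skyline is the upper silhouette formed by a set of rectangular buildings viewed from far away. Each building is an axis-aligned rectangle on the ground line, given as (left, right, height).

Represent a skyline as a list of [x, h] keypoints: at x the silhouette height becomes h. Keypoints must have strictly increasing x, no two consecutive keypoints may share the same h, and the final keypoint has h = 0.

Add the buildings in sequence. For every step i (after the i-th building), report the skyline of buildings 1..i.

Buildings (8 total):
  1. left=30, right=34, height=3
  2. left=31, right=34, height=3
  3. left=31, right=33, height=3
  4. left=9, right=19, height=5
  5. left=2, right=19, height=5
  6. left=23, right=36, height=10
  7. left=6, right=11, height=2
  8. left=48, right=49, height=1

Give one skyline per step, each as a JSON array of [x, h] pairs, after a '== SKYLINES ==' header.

== SKYLINES ==
[[30,3],[34,0]]
[[30,3],[34,0]]
[[30,3],[34,0]]
[[9,5],[19,0],[30,3],[34,0]]
[[2,5],[19,0],[30,3],[34,0]]
[[2,5],[19,0],[23,10],[36,0]]
[[2,5],[19,0],[23,10],[36,0]]
[[2,5],[19,0],[23,10],[36,0],[48,1],[49,0]]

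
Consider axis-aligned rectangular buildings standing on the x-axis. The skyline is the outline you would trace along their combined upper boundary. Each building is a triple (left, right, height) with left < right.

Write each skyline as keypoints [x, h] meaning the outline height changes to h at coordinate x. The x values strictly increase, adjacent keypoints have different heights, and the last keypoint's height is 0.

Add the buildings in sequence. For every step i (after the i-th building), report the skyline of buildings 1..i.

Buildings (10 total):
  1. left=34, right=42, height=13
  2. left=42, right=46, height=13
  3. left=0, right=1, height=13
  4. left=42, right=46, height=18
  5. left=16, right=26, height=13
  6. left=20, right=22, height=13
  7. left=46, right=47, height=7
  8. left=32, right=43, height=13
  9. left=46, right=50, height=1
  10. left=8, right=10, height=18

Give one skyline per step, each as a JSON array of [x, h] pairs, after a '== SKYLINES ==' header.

== SKYLINES ==
[[34,13],[42,0]]
[[34,13],[46,0]]
[[0,13],[1,0],[34,13],[46,0]]
[[0,13],[1,0],[34,13],[42,18],[46,0]]
[[0,13],[1,0],[16,13],[26,0],[34,13],[42,18],[46,0]]
[[0,13],[1,0],[16,13],[26,0],[34,13],[42,18],[46,0]]
[[0,13],[1,0],[16,13],[26,0],[34,13],[42,18],[46,7],[47,0]]
[[0,13],[1,0],[16,13],[26,0],[32,13],[42,18],[46,7],[47,0]]
[[0,13],[1,0],[16,13],[26,0],[32,13],[42,18],[46,7],[47,1],[50,0]]
[[0,13],[1,0],[8,18],[10,0],[16,13],[26,0],[32,13],[42,18],[46,7],[47,1],[50,0]]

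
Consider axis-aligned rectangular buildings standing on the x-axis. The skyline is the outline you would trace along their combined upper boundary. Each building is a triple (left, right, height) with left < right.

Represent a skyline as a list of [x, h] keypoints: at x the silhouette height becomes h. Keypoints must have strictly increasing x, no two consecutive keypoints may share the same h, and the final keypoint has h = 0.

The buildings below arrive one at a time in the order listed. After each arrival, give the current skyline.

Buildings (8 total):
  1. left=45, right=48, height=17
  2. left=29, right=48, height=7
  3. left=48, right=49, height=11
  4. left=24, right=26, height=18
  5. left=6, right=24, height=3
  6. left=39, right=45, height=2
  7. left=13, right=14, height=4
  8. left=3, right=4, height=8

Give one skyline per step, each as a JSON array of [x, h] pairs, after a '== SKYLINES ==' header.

== SKYLINES ==
[[45,17],[48,0]]
[[29,7],[45,17],[48,0]]
[[29,7],[45,17],[48,11],[49,0]]
[[24,18],[26,0],[29,7],[45,17],[48,11],[49,0]]
[[6,3],[24,18],[26,0],[29,7],[45,17],[48,11],[49,0]]
[[6,3],[24,18],[26,0],[29,7],[45,17],[48,11],[49,0]]
[[6,3],[13,4],[14,3],[24,18],[26,0],[29,7],[45,17],[48,11],[49,0]]
[[3,8],[4,0],[6,3],[13,4],[14,3],[24,18],[26,0],[29,7],[45,17],[48,11],[49,0]]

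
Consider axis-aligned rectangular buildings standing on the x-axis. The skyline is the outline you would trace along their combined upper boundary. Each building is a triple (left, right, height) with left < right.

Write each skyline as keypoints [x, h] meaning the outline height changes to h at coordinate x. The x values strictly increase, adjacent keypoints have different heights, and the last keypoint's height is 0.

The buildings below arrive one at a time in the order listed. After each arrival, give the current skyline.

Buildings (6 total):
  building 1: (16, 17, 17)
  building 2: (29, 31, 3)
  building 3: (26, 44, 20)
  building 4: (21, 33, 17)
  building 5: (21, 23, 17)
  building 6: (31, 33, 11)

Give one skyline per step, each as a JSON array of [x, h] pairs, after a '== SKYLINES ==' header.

== SKYLINES ==
[[16,17],[17,0]]
[[16,17],[17,0],[29,3],[31,0]]
[[16,17],[17,0],[26,20],[44,0]]
[[16,17],[17,0],[21,17],[26,20],[44,0]]
[[16,17],[17,0],[21,17],[26,20],[44,0]]
[[16,17],[17,0],[21,17],[26,20],[44,0]]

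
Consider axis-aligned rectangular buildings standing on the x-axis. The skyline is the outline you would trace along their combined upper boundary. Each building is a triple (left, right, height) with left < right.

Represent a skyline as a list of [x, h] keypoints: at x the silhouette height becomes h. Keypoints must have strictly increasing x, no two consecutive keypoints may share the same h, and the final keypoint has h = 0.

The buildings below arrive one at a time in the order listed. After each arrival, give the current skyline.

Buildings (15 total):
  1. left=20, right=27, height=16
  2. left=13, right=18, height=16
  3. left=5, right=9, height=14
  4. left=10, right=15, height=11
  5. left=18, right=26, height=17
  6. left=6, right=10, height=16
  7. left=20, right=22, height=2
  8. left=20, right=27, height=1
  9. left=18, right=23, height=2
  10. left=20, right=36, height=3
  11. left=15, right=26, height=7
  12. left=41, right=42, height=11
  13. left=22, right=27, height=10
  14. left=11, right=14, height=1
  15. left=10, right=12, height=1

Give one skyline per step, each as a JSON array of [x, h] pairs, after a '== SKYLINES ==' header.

== SKYLINES ==
[[20,16],[27,0]]
[[13,16],[18,0],[20,16],[27,0]]
[[5,14],[9,0],[13,16],[18,0],[20,16],[27,0]]
[[5,14],[9,0],[10,11],[13,16],[18,0],[20,16],[27,0]]
[[5,14],[9,0],[10,11],[13,16],[18,17],[26,16],[27,0]]
[[5,14],[6,16],[10,11],[13,16],[18,17],[26,16],[27,0]]
[[5,14],[6,16],[10,11],[13,16],[18,17],[26,16],[27,0]]
[[5,14],[6,16],[10,11],[13,16],[18,17],[26,16],[27,0]]
[[5,14],[6,16],[10,11],[13,16],[18,17],[26,16],[27,0]]
[[5,14],[6,16],[10,11],[13,16],[18,17],[26,16],[27,3],[36,0]]
[[5,14],[6,16],[10,11],[13,16],[18,17],[26,16],[27,3],[36,0]]
[[5,14],[6,16],[10,11],[13,16],[18,17],[26,16],[27,3],[36,0],[41,11],[42,0]]
[[5,14],[6,16],[10,11],[13,16],[18,17],[26,16],[27,3],[36,0],[41,11],[42,0]]
[[5,14],[6,16],[10,11],[13,16],[18,17],[26,16],[27,3],[36,0],[41,11],[42,0]]
[[5,14],[6,16],[10,11],[13,16],[18,17],[26,16],[27,3],[36,0],[41,11],[42,0]]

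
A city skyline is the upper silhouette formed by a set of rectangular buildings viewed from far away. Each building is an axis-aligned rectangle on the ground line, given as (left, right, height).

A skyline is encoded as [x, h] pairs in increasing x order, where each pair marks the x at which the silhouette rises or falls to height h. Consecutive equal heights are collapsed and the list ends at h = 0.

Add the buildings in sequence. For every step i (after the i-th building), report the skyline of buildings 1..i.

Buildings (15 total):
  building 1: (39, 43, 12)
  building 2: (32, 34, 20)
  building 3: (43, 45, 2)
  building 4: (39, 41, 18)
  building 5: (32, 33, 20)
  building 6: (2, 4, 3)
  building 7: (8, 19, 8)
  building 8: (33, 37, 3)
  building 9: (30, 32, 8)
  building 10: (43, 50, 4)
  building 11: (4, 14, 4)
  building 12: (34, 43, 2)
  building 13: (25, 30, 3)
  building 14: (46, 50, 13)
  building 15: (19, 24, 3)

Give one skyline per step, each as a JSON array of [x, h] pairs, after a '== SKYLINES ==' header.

== SKYLINES ==
[[39,12],[43,0]]
[[32,20],[34,0],[39,12],[43,0]]
[[32,20],[34,0],[39,12],[43,2],[45,0]]
[[32,20],[34,0],[39,18],[41,12],[43,2],[45,0]]
[[32,20],[34,0],[39,18],[41,12],[43,2],[45,0]]
[[2,3],[4,0],[32,20],[34,0],[39,18],[41,12],[43,2],[45,0]]
[[2,3],[4,0],[8,8],[19,0],[32,20],[34,0],[39,18],[41,12],[43,2],[45,0]]
[[2,3],[4,0],[8,8],[19,0],[32,20],[34,3],[37,0],[39,18],[41,12],[43,2],[45,0]]
[[2,3],[4,0],[8,8],[19,0],[30,8],[32,20],[34,3],[37,0],[39,18],[41,12],[43,2],[45,0]]
[[2,3],[4,0],[8,8],[19,0],[30,8],[32,20],[34,3],[37,0],[39,18],[41,12],[43,4],[50,0]]
[[2,3],[4,4],[8,8],[19,0],[30,8],[32,20],[34,3],[37,0],[39,18],[41,12],[43,4],[50,0]]
[[2,3],[4,4],[8,8],[19,0],[30,8],[32,20],[34,3],[37,2],[39,18],[41,12],[43,4],[50,0]]
[[2,3],[4,4],[8,8],[19,0],[25,3],[30,8],[32,20],[34,3],[37,2],[39,18],[41,12],[43,4],[50,0]]
[[2,3],[4,4],[8,8],[19,0],[25,3],[30,8],[32,20],[34,3],[37,2],[39,18],[41,12],[43,4],[46,13],[50,0]]
[[2,3],[4,4],[8,8],[19,3],[24,0],[25,3],[30,8],[32,20],[34,3],[37,2],[39,18],[41,12],[43,4],[46,13],[50,0]]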